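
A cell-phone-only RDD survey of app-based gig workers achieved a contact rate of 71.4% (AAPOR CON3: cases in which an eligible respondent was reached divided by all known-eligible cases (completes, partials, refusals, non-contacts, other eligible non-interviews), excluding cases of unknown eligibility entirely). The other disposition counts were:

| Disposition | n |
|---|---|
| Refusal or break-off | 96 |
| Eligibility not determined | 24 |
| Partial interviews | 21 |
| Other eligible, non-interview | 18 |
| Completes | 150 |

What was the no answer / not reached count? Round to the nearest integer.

114

Numerator = 150 + 21 + 96 + 18 = 285
CON3 = 285 / D = 0.714
D = 285 / 0.714 = 399.2
Other denominator terms total 285
no answer / not reached = 399.2 − 285 ≈ 114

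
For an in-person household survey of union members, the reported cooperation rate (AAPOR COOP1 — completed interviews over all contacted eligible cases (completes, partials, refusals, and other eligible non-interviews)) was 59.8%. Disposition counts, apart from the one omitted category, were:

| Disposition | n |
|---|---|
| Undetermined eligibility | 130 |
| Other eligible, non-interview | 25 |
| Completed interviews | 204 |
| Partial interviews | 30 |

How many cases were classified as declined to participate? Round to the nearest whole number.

82

COOP1 = 204 / D = 0.598
D = 204 / 0.598 = 341.1
Other denominator terms total 259
declined to participate = 341.1 − 259 ≈ 82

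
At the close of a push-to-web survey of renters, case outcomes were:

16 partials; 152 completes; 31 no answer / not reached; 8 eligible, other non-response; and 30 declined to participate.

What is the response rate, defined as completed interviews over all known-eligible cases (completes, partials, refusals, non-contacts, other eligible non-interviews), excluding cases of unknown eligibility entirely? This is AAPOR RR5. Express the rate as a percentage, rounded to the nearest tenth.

64.1%

Numerator: 152
Base: 152 + 16 + 30 + 31 + 8 = 237
RR5 = 152 / 237 = 0.6414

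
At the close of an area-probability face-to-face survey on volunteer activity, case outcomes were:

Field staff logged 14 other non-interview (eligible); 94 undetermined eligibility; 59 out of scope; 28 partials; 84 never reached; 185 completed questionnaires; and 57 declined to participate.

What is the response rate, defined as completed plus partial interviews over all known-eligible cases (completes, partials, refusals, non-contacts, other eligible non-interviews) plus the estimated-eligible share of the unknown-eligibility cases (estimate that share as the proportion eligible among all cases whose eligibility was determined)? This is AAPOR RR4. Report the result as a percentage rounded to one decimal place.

47.4%

Top: 185 + 28 = 213
Determined eligible: 185 + 28 + 57 + 84 + 14 = 368
e = 368 / (368 + 59) = 368 / 427 = 0.8618
Estimated eligible among unknowns: 0.8618 × 94 = 81.01
Denom: 368 + 81.01 = 449.01
RR4 = 213 / 449.01 = 0.4744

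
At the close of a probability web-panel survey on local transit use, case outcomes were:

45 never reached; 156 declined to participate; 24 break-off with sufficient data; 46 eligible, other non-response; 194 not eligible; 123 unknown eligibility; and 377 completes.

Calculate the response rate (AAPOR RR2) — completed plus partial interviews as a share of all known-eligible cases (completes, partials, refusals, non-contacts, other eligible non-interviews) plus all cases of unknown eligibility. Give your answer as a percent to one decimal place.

52.0%

Top: 377 + 24 = 401
Denom: 377 + 24 + 156 + 45 + 46 + 123 = 771
RR2 = 401 / 771 = 0.5201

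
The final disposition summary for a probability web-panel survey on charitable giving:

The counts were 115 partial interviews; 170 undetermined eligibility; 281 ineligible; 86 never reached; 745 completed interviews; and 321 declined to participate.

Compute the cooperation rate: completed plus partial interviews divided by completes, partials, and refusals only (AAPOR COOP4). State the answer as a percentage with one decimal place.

72.8%

Top = 745 + 115 = 860
Denom = 745 + 115 + 321 = 1181
COOP4 = 860 / 1181 = 0.7282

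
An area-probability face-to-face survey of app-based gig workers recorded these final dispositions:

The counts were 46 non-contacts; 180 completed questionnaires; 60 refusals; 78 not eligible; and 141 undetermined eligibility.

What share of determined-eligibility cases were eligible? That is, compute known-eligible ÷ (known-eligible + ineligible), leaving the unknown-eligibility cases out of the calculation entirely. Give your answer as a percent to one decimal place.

Known eligible → 180 + 60 + 46 = 286
e = 286 / (286 + 78) = 286 / 364 = 0.7857

78.6%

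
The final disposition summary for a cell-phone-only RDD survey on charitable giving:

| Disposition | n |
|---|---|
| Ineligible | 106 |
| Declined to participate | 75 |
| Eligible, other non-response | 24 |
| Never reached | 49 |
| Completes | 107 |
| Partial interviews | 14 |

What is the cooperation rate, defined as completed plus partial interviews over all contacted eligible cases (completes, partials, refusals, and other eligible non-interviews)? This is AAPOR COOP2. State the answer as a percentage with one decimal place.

Num = 107 + 14 = 121
Denominator = 107 + 14 + 75 + 24 = 220
COOP2 = 121 / 220 = 0.5500

55.0%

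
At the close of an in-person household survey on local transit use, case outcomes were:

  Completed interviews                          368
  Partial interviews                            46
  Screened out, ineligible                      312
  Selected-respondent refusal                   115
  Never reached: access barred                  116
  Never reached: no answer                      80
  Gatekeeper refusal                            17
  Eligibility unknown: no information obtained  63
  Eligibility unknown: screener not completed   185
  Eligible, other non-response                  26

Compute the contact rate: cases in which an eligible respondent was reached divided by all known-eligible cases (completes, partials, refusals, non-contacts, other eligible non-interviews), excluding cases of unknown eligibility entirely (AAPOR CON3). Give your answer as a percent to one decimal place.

Refusal or break-off = 17 + 115 = 132
Non-contacts = 80 + 116 = 196
Unknown if eligible = 185 + 63 = 248
Num = 368 + 46 + 132 + 26 = 572
Base = 368 + 46 + 132 + 196 + 26 = 768
CON3 = 572 / 768 = 0.7448

74.5%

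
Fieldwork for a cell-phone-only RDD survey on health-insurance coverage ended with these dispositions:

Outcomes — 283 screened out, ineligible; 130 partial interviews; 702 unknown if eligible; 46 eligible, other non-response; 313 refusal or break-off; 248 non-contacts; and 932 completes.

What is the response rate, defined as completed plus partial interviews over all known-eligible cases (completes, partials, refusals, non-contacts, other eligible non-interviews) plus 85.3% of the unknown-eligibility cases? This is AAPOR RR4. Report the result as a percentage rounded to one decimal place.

Num = 932 + 130 = 1062
Determined eligible = 932 + 130 + 313 + 248 + 46 = 1669
Eligible share of unknowns = 0.8530 × 702 = 598.81
Base = 1669 + 598.81 = 2267.81
RR4 = 1062 / 2267.81 = 0.4683

46.8%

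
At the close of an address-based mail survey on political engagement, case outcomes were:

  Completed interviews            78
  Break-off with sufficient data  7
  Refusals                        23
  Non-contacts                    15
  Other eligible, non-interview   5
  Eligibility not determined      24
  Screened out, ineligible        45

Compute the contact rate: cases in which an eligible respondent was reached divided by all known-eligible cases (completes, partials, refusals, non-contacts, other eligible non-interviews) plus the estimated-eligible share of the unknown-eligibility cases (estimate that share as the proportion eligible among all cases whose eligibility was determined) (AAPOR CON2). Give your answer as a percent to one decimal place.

77.5%

Top → 78 + 7 + 23 + 5 = 113
Known eligible → 78 + 7 + 23 + 15 + 5 = 128
e = 128 / (128 + 45) = 128 / 173 = 0.7399
Eligible share of unknowns → 0.7399 × 24 = 17.76
Base → 128 + 17.76 = 145.76
CON2 = 113 / 145.76 = 0.7752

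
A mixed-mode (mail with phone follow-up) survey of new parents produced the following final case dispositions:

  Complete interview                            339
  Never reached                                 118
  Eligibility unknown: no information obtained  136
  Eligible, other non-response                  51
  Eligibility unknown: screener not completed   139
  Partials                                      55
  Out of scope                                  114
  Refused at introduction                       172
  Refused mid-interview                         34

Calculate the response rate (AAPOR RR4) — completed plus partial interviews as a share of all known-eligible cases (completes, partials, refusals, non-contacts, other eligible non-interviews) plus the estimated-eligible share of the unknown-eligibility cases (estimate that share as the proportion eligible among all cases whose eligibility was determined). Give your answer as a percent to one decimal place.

Declined to participate = 172 + 34 = 206
Unknown eligibility = 139 + 136 = 275
Num: 339 + 55 = 394
Known eligible: 339 + 55 + 206 + 118 + 51 = 769
e = 769 / (769 + 114) = 769 / 883 = 0.8709
e × U: 0.8709 × 275 = 239.50
Denom: 769 + 239.50 = 1008.50
RR4 = 394 / 1008.50 = 0.3907

39.1%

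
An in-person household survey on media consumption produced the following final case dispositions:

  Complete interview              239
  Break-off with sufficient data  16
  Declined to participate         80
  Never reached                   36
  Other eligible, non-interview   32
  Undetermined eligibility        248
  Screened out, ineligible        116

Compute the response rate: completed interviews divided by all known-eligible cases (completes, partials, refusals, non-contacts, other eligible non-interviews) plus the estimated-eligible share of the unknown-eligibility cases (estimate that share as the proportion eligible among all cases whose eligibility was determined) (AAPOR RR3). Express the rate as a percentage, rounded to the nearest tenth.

40.1%

Num: 239
Known eligible: 239 + 16 + 80 + 36 + 32 = 403
e = 403 / (403 + 116) = 403 / 519 = 0.7765
Eligible share of unknowns: 0.7765 × 248 = 192.57
Denominator: 403 + 192.57 = 595.57
RR3 = 239 / 595.57 = 0.4013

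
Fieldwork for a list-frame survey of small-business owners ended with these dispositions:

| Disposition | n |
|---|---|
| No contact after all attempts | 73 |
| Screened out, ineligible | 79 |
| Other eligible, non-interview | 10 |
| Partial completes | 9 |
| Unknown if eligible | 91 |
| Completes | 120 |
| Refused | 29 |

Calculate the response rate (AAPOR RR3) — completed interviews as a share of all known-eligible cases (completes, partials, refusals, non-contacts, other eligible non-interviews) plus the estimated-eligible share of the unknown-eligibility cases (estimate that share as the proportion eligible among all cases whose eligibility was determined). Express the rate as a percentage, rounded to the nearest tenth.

38.8%

Top → 120
Known eligible → 120 + 9 + 29 + 73 + 10 = 241
e = 241 / (241 + 79) = 241 / 320 = 0.7531
e × U → 0.7531 × 91 = 68.53
Base → 241 + 68.53 = 309.53
RR3 = 120 / 309.53 = 0.3877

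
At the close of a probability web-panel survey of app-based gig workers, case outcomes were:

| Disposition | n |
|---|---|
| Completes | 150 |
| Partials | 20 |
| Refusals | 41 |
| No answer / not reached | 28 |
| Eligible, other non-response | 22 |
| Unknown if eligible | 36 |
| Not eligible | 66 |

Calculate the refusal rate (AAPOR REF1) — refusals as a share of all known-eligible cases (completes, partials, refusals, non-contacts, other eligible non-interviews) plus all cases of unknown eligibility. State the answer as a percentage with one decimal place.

13.8%

Numerator → 41
Base → 150 + 20 + 41 + 28 + 22 + 36 = 297
REF1 = 41 / 297 = 0.1380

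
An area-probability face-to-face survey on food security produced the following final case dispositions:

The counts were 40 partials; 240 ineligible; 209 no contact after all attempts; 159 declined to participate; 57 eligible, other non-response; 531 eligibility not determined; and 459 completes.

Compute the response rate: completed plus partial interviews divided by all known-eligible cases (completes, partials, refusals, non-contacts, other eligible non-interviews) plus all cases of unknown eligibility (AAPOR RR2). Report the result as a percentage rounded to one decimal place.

34.3%

Num: 459 + 40 = 499
Denominator: 459 + 40 + 159 + 209 + 57 + 531 = 1455
RR2 = 499 / 1455 = 0.3430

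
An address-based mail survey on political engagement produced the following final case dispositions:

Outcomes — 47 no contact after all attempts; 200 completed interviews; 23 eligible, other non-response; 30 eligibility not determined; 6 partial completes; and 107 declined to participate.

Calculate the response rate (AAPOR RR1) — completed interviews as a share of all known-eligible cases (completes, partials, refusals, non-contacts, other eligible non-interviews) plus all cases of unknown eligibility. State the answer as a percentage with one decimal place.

48.4%

Num: 200
Base: 200 + 6 + 107 + 47 + 23 + 30 = 413
RR1 = 200 / 413 = 0.4843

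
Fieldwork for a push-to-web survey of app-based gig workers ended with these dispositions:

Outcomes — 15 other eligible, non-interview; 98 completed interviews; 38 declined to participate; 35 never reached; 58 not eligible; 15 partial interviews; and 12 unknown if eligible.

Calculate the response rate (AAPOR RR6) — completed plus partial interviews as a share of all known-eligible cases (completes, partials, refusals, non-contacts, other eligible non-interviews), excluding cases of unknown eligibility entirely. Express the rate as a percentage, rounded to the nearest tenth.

Numerator: 98 + 15 = 113
Denominator: 98 + 15 + 38 + 35 + 15 = 201
RR6 = 113 / 201 = 0.5622

56.2%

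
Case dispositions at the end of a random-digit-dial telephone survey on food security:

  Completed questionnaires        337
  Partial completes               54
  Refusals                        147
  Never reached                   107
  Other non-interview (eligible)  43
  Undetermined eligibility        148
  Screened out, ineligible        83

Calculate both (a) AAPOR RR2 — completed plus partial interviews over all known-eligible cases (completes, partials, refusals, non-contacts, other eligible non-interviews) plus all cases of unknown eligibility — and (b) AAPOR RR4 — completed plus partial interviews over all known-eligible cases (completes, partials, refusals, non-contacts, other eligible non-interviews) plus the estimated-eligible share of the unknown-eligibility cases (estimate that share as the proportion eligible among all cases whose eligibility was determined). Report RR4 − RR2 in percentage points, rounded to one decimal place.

Num: 337 + 54 = 391
Denominator: 337 + 54 + 147 + 107 + 43 + 148 = 836
RR2 = 391 / 836 = 0.4677
Determined eligible: 337 + 54 + 147 + 107 + 43 = 688
e = 688 / (688 + 83) = 688 / 771 = 0.8923
e × U: 0.8923 × 148 = 132.06
Denominator: 688 + 132.06 = 820.06
RR4 = 391 / 820.06 = 0.4768
Difference = 47.68 − 46.77 = 0.91 percentage points

0.9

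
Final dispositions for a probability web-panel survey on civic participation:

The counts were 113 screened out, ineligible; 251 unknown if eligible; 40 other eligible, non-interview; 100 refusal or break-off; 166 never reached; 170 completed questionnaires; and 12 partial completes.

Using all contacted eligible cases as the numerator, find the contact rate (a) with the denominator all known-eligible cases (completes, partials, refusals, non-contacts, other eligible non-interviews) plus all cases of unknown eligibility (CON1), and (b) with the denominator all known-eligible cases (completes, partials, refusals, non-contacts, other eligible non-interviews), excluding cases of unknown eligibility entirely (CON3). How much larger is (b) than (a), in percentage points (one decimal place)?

Numerator → 170 + 12 + 100 + 40 = 322
Denom → 170 + 12 + 100 + 166 + 40 + 251 = 739
CON1 = 322 / 739 = 0.4357
Denom → 170 + 12 + 100 + 166 + 40 = 488
CON3 = 322 / 488 = 0.6598
Difference = 65.98 − 43.57 = 22.41 percentage points

22.4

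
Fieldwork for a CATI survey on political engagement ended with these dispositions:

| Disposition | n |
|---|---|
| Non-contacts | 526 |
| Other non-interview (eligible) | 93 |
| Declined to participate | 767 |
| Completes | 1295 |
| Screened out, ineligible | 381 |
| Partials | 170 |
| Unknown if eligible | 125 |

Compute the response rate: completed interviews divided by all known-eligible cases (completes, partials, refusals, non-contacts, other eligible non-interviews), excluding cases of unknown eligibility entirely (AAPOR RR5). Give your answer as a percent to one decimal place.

Numerator: 1295
Denom: 1295 + 170 + 767 + 526 + 93 = 2851
RR5 = 1295 / 2851 = 0.4542

45.4%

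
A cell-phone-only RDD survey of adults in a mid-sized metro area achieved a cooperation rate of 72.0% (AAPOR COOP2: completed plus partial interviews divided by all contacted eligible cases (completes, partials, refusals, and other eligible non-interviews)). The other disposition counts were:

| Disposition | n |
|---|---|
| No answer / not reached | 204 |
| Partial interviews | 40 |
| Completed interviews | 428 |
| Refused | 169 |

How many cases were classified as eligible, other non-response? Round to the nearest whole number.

Numerator → 428 + 40 = 468
COOP2 = 468 / D = 0.720
D = 468 / 0.720 = 650.0
Other denominator terms total 637
eligible, other non-response = 650.0 − 637 ≈ 13

13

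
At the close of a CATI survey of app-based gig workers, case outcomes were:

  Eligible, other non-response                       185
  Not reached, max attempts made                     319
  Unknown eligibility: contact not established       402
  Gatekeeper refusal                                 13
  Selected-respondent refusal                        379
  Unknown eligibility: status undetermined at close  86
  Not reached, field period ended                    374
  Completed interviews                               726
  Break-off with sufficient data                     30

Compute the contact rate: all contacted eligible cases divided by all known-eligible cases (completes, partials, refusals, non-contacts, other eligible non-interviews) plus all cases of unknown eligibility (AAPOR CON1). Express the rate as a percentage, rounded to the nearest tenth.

Refusals = 13 + 379 = 392
No contact after all attempts = 374 + 319 = 693
Undetermined eligibility = 402 + 86 = 488
Top: 726 + 30 + 392 + 185 = 1333
Denom: 726 + 30 + 392 + 693 + 185 + 488 = 2514
CON1 = 1333 / 2514 = 0.5302

53.0%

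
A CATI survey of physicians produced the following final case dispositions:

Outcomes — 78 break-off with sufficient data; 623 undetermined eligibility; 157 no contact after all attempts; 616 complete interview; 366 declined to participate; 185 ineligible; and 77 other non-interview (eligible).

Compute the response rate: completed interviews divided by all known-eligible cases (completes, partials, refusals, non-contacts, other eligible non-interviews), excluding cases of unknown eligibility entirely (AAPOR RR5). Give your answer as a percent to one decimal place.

Num → 616
Denom → 616 + 78 + 366 + 157 + 77 = 1294
RR5 = 616 / 1294 = 0.4760

47.6%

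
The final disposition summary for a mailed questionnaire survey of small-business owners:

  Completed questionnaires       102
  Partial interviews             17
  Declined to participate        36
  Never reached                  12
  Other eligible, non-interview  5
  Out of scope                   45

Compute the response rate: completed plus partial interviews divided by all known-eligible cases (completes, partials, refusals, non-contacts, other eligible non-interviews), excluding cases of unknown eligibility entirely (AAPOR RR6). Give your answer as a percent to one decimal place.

69.2%

Num: 102 + 17 = 119
Base: 102 + 17 + 36 + 12 + 5 = 172
RR6 = 119 / 172 = 0.6919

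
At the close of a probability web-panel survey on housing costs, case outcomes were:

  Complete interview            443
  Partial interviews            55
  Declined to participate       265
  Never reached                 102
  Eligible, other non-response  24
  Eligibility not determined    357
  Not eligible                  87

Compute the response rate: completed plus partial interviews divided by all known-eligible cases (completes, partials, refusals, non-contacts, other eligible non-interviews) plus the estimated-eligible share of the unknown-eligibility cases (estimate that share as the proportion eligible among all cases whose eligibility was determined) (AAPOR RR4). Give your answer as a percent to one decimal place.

Num → 443 + 55 = 498
Determined eligible → 443 + 55 + 265 + 102 + 24 = 889
e = 889 / (889 + 87) = 889 / 976 = 0.9109
e × U → 0.9109 × 357 = 325.19
Denom → 889 + 325.19 = 1214.19
RR4 = 498 / 1214.19 = 0.4101

41.0%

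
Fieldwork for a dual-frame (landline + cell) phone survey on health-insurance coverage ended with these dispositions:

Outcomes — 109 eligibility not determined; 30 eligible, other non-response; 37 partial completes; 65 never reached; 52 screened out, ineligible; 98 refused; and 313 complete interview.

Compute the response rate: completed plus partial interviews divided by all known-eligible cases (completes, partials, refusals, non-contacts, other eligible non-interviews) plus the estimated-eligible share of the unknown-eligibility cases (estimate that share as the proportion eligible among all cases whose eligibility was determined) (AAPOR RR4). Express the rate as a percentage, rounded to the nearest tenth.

54.5%

Num: 313 + 37 = 350
Eligible (known): 313 + 37 + 98 + 65 + 30 = 543
e = 543 / (543 + 52) = 543 / 595 = 0.9126
Estimated eligible among unknowns: 0.9126 × 109 = 99.47
Denom: 543 + 99.47 = 642.47
RR4 = 350 / 642.47 = 0.5448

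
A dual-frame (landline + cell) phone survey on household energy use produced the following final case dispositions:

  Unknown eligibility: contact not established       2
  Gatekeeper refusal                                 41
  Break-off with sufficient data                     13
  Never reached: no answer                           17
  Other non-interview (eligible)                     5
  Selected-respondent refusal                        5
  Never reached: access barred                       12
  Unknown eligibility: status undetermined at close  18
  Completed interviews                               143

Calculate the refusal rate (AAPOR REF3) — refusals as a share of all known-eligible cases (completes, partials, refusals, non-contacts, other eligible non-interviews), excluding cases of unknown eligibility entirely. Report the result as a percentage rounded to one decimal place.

Refusal or break-off = 41 + 5 = 46
Non-contacts = 17 + 12 = 29
Unknown if eligible = 2 + 18 = 20
Num: 46
Denominator: 143 + 13 + 46 + 29 + 5 = 236
REF3 = 46 / 236 = 0.1949

19.5%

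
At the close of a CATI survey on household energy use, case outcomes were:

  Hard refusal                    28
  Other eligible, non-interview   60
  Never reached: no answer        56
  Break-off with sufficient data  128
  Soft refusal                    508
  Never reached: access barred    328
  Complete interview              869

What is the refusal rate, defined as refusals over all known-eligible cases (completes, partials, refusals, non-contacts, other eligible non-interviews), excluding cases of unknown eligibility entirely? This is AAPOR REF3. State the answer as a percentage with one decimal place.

27.1%

Refusals = 28 + 508 = 536
No answer / not reached = 56 + 328 = 384
Top → 536
Denominator → 869 + 128 + 536 + 384 + 60 = 1977
REF3 = 536 / 1977 = 0.2711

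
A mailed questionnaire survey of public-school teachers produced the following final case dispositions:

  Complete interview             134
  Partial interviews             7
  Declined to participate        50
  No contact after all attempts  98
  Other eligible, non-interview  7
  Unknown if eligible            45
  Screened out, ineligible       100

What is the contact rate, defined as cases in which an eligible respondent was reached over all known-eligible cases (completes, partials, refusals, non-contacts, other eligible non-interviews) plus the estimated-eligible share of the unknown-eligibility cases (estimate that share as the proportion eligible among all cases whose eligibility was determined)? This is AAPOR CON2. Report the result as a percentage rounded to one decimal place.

60.1%

Top → 134 + 7 + 50 + 7 = 198
Determined eligible → 134 + 7 + 50 + 98 + 7 = 296
e = 296 / (296 + 100) = 296 / 396 = 0.7475
Estimated eligible among unknowns → 0.7475 × 45 = 33.64
Base → 296 + 33.64 = 329.64
CON2 = 198 / 329.64 = 0.6007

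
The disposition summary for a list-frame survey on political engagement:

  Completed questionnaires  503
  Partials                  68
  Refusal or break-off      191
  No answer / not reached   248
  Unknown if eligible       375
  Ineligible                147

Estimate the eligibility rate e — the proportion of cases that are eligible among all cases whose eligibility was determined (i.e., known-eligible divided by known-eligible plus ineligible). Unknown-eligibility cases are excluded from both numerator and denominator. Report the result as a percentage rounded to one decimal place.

87.3%

Determined eligible = 503 + 68 + 191 + 248 = 1010
e = 1010 / (1010 + 147) = 1010 / 1157 = 0.8729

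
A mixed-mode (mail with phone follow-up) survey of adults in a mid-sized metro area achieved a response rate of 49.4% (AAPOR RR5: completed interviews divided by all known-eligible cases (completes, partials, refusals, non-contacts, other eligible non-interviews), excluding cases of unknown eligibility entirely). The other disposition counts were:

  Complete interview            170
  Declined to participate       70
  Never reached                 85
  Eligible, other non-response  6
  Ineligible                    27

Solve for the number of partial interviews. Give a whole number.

13

RR5 = 170 / D = 0.494
D = 170 / 0.494 = 344.1
Remaining denominator categories sum to 331
partial interviews = 344.1 − 331 ≈ 13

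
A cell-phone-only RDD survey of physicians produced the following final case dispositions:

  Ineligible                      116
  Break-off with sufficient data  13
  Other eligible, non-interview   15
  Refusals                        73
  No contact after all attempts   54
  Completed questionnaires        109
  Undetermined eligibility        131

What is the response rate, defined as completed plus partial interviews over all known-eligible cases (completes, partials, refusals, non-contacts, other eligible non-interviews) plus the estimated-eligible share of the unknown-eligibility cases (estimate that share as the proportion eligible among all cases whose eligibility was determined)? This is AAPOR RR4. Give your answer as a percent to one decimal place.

34.4%

Top: 109 + 13 = 122
Eligible (known): 109 + 13 + 73 + 54 + 15 = 264
e = 264 / (264 + 116) = 264 / 380 = 0.6947
Eligible share of unknowns: 0.6947 × 131 = 91.01
Denominator: 264 + 91.01 = 355.01
RR4 = 122 / 355.01 = 0.3437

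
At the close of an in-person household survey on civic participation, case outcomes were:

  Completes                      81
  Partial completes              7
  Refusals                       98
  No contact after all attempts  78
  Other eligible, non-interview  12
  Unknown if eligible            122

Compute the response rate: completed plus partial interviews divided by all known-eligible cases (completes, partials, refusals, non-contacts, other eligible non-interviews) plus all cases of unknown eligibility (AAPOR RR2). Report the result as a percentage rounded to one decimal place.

22.1%

Num: 81 + 7 = 88
Denom: 81 + 7 + 98 + 78 + 12 + 122 = 398
RR2 = 88 / 398 = 0.2211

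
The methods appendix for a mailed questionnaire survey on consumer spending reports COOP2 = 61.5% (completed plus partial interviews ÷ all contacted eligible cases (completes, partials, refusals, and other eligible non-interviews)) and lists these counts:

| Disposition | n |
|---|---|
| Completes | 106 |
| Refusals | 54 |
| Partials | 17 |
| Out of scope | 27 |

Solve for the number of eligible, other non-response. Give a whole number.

Top: 106 + 17 = 123
COOP2 = 123 / D = 0.615
D = 123 / 0.615 = 200.0
Rest of base = 177
eligible, other non-response = 200.0 − 177 ≈ 23

23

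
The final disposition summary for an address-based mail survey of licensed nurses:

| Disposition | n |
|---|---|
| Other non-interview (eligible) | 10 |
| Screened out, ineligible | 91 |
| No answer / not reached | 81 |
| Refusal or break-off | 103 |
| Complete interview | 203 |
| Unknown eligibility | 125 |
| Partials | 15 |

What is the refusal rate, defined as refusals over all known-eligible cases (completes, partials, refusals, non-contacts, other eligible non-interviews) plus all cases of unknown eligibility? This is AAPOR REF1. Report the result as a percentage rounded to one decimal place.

Numerator: 103
Denom: 203 + 15 + 103 + 81 + 10 + 125 = 537
REF1 = 103 / 537 = 0.1918

19.2%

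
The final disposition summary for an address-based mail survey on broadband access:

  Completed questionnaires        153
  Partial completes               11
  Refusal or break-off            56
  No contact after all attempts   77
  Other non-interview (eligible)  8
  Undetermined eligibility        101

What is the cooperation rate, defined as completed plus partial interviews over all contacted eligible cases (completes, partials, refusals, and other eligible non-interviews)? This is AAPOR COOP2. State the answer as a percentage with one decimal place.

71.9%

Numerator: 153 + 11 = 164
Denom: 153 + 11 + 56 + 8 = 228
COOP2 = 164 / 228 = 0.7193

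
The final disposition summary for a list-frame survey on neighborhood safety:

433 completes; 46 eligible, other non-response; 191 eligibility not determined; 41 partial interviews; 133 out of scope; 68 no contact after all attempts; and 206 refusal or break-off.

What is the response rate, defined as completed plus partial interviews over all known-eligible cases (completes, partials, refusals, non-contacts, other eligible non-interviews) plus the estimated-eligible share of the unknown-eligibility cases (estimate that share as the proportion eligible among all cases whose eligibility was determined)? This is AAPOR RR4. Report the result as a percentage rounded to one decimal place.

49.5%

Numerator = 433 + 41 = 474
Determined eligible = 433 + 41 + 206 + 68 + 46 = 794
e = 794 / (794 + 133) = 794 / 927 = 0.8565
e × U = 0.8565 × 191 = 163.59
Base = 794 + 163.59 = 957.59
RR4 = 474 / 957.59 = 0.4950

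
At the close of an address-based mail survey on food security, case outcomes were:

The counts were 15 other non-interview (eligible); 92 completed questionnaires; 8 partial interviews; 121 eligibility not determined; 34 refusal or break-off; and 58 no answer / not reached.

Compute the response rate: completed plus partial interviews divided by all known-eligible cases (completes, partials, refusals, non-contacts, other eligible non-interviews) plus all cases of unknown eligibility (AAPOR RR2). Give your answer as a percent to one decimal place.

30.5%

Num: 92 + 8 = 100
Denom: 92 + 8 + 34 + 58 + 15 + 121 = 328
RR2 = 100 / 328 = 0.3049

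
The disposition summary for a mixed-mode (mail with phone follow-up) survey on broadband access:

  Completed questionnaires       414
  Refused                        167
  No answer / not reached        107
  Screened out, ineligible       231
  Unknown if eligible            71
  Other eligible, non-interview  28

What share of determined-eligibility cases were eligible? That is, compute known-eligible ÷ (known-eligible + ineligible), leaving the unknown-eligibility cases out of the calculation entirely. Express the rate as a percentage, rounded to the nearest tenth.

Known eligible: 414 + 167 + 107 + 28 = 716
e = 716 / (716 + 231) = 716 / 947 = 0.7561

75.6%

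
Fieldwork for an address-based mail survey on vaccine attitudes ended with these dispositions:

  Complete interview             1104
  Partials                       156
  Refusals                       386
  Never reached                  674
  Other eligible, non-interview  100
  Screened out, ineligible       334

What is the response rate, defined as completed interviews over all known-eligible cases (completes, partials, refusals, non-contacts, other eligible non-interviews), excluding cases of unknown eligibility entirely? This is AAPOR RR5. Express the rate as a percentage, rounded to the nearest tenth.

Numerator → 1104
Denom → 1104 + 156 + 386 + 674 + 100 = 2420
RR5 = 1104 / 2420 = 0.4562

45.6%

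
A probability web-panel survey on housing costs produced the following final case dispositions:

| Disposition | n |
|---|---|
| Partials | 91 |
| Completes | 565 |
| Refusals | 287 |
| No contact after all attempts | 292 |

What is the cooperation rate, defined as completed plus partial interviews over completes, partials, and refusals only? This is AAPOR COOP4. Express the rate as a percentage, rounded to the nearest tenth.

69.6%

Numerator = 565 + 91 = 656
Denominator = 565 + 91 + 287 = 943
COOP4 = 656 / 943 = 0.6957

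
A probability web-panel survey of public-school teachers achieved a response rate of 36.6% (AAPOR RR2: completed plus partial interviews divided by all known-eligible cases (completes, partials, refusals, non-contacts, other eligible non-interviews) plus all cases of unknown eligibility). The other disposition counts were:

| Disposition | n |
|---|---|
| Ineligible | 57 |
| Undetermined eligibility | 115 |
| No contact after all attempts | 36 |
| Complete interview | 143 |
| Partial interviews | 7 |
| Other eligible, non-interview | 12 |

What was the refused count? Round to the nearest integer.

97

Top: 143 + 7 = 150
RR2 = 150 / D = 0.366
D = 150 / 0.366 = 409.8
Rest of base = 313
refused = 409.8 − 313 ≈ 97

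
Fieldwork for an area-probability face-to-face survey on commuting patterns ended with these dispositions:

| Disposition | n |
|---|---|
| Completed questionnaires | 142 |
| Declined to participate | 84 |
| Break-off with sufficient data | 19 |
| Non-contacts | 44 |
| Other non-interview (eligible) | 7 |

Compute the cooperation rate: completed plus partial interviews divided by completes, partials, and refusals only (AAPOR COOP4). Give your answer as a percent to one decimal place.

Top → 142 + 19 = 161
Denom → 142 + 19 + 84 = 245
COOP4 = 161 / 245 = 0.6571

65.7%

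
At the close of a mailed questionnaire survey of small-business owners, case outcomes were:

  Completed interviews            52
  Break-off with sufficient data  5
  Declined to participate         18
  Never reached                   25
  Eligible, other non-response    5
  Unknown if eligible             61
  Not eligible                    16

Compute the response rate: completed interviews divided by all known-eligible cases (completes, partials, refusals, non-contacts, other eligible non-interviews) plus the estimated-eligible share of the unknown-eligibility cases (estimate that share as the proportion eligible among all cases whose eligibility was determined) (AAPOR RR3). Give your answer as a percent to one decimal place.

32.9%

Top → 52
Determined eligible → 52 + 5 + 18 + 25 + 5 = 105
e = 105 / (105 + 16) = 105 / 121 = 0.8678
Estimated eligible among unknowns → 0.8678 × 61 = 52.94
Denom → 105 + 52.94 = 157.94
RR3 = 52 / 157.94 = 0.3292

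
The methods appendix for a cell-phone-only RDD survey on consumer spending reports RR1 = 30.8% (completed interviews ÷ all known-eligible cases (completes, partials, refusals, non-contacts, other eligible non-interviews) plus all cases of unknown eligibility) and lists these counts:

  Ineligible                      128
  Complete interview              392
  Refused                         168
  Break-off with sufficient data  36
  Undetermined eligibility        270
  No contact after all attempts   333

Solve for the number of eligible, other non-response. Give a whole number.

74

RR1 = 392 / D = 0.308
D = 392 / 0.308 = 1272.7
Remaining denominator categories sum to 1199
eligible, other non-response = 1272.7 − 1199 ≈ 74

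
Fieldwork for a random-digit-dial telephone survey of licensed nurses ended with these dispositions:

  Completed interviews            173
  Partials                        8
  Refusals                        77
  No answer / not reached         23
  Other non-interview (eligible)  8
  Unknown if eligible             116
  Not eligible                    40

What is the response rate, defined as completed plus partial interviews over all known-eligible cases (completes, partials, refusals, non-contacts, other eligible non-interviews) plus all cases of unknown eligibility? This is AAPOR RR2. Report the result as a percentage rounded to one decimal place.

Top = 173 + 8 = 181
Denom = 173 + 8 + 77 + 23 + 8 + 116 = 405
RR2 = 181 / 405 = 0.4469

44.7%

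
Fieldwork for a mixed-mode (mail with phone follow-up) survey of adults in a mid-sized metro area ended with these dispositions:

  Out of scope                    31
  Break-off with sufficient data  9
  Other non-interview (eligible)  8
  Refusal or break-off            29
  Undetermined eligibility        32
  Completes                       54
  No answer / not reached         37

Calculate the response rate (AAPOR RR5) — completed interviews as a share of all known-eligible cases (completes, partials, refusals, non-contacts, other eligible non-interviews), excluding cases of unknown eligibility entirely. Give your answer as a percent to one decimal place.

39.4%

Num = 54
Denom = 54 + 9 + 29 + 37 + 8 = 137
RR5 = 54 / 137 = 0.3942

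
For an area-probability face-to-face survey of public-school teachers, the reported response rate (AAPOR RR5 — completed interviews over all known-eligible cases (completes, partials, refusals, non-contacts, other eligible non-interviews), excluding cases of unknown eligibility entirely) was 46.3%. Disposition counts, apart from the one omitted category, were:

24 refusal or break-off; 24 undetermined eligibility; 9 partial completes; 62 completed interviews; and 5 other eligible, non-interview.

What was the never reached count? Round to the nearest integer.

RR5 = 62 / D = 0.463
D = 62 / 0.463 = 133.9
Rest of base = 100
never reached = 133.9 − 100 ≈ 34

34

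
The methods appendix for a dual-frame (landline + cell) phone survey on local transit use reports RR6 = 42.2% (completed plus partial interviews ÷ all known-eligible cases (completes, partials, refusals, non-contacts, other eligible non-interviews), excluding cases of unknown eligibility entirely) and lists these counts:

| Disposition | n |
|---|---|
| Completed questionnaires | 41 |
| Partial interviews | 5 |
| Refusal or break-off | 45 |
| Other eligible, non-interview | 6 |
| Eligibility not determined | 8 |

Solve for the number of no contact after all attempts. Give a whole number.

Numerator = 41 + 5 = 46
RR6 = 46 / D = 0.422
D = 46 / 0.422 = 109.0
Other denominator terms total 97
no contact after all attempts = 109.0 − 97 ≈ 12

12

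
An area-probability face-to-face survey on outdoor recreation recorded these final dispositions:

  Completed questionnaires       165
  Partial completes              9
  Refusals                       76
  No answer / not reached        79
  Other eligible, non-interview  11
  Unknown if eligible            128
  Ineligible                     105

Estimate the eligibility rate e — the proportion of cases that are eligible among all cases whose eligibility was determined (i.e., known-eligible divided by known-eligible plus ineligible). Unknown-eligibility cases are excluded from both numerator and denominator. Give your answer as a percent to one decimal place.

Determined eligible = 165 + 9 + 76 + 79 + 11 = 340
e = 340 / (340 + 105) = 340 / 445 = 0.7640

76.4%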